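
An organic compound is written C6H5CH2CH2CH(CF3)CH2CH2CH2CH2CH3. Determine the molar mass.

258.33 g/mol

Atom tally by fragment:
  C6H5CH2 → C:7 H:7
  CH2 → C:1 H:2
  CH(CF3) → C:2 H:1 F:3
  CH2 → C:1 H:2
  CH2 → C:1 H:2
  CH2 → C:1 H:2
  CH2 → C:1 H:2
  CH3 → C:1 H:3
Element totals:
  C: 15
  H: 21
  F: 3
Molecular formula: C15H21F3.
  M = 15(12.011) + 21(1.008) + 3(18.998)
    = 180.165 + 21.168 + 56.994 = 258.327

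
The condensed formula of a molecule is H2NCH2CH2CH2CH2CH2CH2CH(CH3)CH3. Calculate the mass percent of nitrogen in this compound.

Element totals:
  C: 9
  H: 21
  N: 1
Molecular formula: C9H21N.
Molar mass = 143.274 g/mol.
Mass from N: 1 × 14.007 = 14.007 g/mol.
%N = 14.007 / 143.274 × 100 = 9.78%.

9.78%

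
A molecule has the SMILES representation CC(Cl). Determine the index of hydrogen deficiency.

Atom tally by fragment:
  CH3 → C:1 H:3
  CH2Cl → C:1 H:2 Cl:1
Element totals:
  C: 2
  H: 5
  Cl: 1
Molecular formula: C2H5Cl.
DoU = (2C + 2 + N − H − X) / 2 = (2·2 + 2 + 0 − 5 − 1) / 2 = 0.

0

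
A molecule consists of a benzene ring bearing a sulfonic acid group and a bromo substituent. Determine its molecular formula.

Atom tally by fragment:
  benzene ring core → C:6 H:6
  (− 2 ring H displaced by substituents)
  + SO3H → S:1 O:3 H:1
  + Br → Br:1
Element totals:
  C: 6
  H: 5
  Br: 1
  O: 3
  S: 1

C6H5BrO3S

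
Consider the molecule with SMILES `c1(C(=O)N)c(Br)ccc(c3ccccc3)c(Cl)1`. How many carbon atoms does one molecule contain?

Atom tally by fragment:
  benzene ring core → C:6 H:6
  (− 4 ring H displaced by substituents)
  + CONH2 → C:1 H:2 O:1 N:1
  + Br → Br:1
  + C6H5 → C:6 H:5
  + Cl → Cl:1
Element totals:
  C: 13
  H: 9
  Br: 1
  Cl: 1
  N: 1
  O: 1

13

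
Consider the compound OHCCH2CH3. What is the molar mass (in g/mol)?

Element totals:
  C: 3
  H: 6
  O: 1
Molecular formula: C3H6O.
  M = 3(12.011) + 6(1.008) + 15.999
    = 36.033 + 6.048 + 15.999 = 58.080

58.08 g/mol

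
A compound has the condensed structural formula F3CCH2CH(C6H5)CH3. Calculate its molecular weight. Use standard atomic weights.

188.19 g/mol

Atom tally by fragment:
  F3CCH2 → C:2 H:2 F:3
  CH(C6H5) → C:7 H:6
  CH3 → C:1 H:3
Element totals:
  C: 10
  H: 11
  F: 3
Molecular formula: C10H11F3.
  M = 10(12.011) + 11(1.008) + 3(18.998)
    = 120.110 + 11.088 + 56.994 = 188.192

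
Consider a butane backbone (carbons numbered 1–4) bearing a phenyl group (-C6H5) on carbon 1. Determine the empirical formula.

C5H7

Atom tally by fragment:
  C6H5CH2 → C:7 H:7
  CH2 → C:1 H:2
  CH2 → C:1 H:2
  CH3 → C:1 H:3
Element totals:
  C: 10
  H: 14
Molecular formula: C10H14.
gcd of subscripts = 2; dividing each by 2:
  C: 10/2 = 5
  H: 14/2 = 7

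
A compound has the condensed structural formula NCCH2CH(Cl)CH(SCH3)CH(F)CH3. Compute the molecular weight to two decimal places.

195.68 g/mol

Atom tally by fragment:
  NCCH2 → C:2 H:2 N:1
  CH(Cl) → C:1 H:1 Cl:1
  CH(SCH3) → C:2 H:4 S:1
  CH(F) → C:1 H:1 F:1
  CH3 → C:1 H:3
Element totals:
  C: 7
  H: 11
  Cl: 1
  F: 1
  N: 1
  S: 1
Molecular formula: C7H11ClFNS.
  M = 7(12.011) + 11(1.008) + 35.45 + 18.998 + 14.007 + 32.06
    = 84.077 + 11.088 + 35.450 + 18.998 + 14.007 + 32.060 = 195.680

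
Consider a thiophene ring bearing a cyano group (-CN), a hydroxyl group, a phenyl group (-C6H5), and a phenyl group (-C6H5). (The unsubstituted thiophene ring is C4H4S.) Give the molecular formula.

C17H11NOS

Atom tally by fragment:
  thiophene ring core → C:4 H:4 S:1
  (− 4 ring H displaced by substituents)
  + CN → C:1 N:1
  + OH → O:1 H:1
  + C6H5 → C:6 H:5
  + C6H5 → C:6 H:5
Element totals:
  C: 17
  H: 11
  N: 1
  O: 1
  S: 1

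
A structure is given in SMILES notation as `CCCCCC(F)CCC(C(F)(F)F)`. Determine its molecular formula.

C10H18F4

Atom tally by fragment:
  CH3 → C:1 H:3
  CH2 → C:1 H:2
  CH2 → C:1 H:2
  CH2 → C:1 H:2
  CH2 → C:1 H:2
  CH(F) → C:1 H:1 F:1
  CH2 → C:1 H:2
  CH2 → C:1 H:2
  CH2CF3 → C:2 H:2 F:3
Element totals:
  C: 10
  H: 18
  F: 4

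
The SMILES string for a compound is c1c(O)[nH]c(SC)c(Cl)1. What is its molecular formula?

C5H6ClNOS

Atom tally by fragment:
  pyrrole ring core → C:4 H:5 N:1
  (− 3 ring H displaced by substituents)
  + OH → O:1 H:1
  + SCH3 → C:1 H:3 S:1
  + Cl → Cl:1
Element totals:
  C: 5
  H: 6
  Cl: 1
  N: 1
  O: 1
  S: 1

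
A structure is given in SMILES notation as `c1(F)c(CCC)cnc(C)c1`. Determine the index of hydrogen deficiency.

4

Atom tally by fragment:
  pyridine ring core → C:5 H:5 N:1
  (− 3 ring H displaced by substituents)
  + F → F:1
  + CH2CH2CH3 → C:3 H:7
  + CH3 → C:1 H:3
Element totals:
  C: 9
  H: 12
  F: 1
  N: 1
Molecular formula: C9H12FN.
DoU = (2C + 2 + N − H − X) / 2 = (2·9 + 2 + 1 − 12 − 1) / 2 = 4.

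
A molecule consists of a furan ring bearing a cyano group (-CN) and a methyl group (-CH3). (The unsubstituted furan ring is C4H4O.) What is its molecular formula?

Atom tally by fragment:
  furan ring core → C:4 H:4 O:1
  (− 2 ring H displaced by substituents)
  + CN → C:1 N:1
  + CH3 → C:1 H:3
Element totals:
  C: 6
  H: 5
  N: 1
  O: 1

C6H5NO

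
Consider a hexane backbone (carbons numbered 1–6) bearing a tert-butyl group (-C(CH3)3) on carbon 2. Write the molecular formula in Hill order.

C10H22

Atom tally by fragment:
  CH3 → C:1 H:3
  CH(C(CH3)3) → C:5 H:10
  CH2 → C:1 H:2
  CH2 → C:1 H:2
  CH2 → C:1 H:2
  CH3 → C:1 H:3
Element totals:
  C: 10
  H: 22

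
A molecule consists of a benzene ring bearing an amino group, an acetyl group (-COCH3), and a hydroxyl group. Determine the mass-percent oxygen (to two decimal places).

21.17%

Atom tally by fragment:
  benzene ring core → C:6 H:6
  (− 3 ring H displaced by substituents)
  + NH2 → N:1 H:2
  + COCH3 → C:2 H:3 O:1
  + OH → O:1 H:1
Element totals:
  C: 8
  H: 9
  N: 1
  O: 2
Molecular formula: C8H9NO2.
Molar mass = 151.165 g/mol.
Mass from O: 2 × 15.999 = 31.998 g/mol.
%O = 31.998 / 151.165 × 100 = 21.17%.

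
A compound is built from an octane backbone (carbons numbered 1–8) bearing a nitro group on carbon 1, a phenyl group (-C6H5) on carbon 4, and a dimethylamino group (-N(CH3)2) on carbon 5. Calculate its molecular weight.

Atom tally by fragment:
  O2NCH2 → C:1 H:2 N:1 O:2
  CH2 → C:1 H:2
  CH2 → C:1 H:2
  CH(C6H5) → C:7 H:6
  CH(N(CH3)2) → C:3 H:7 N:1
  CH2 → C:1 H:2
  CH2 → C:1 H:2
  CH3 → C:1 H:3
Element totals:
  C: 16
  H: 26
  N: 2
  O: 2
Molecular formula: C16H26N2O2.
  M = 16(12.011) + 26(1.008) + 2(14.007) + 2(15.999)
    = 192.176 + 26.208 + 28.014 + 31.998 = 278.396

278.40 g/mol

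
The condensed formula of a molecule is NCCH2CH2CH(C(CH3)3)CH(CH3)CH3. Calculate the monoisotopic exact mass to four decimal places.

167.1674

Element totals:
  C: 11
  H: 21
  N: 1
Molecular formula: C11H21N.
  M = 11(12.0) + 21(1.007825) + 14.003074
    = 132.000000 + 21.164325 + 14.003074 = 167.167399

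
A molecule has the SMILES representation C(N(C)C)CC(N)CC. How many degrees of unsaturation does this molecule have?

0

Atom tally by fragment:
  (CH3)2NCH2 → C:3 H:8 N:1
  CH2 → C:1 H:2
  CH(NH2) → C:1 H:3 N:1
  CH2 → C:1 H:2
  CH3 → C:1 H:3
Element totals:
  C: 7
  H: 18
  N: 2
Molecular formula: C7H18N2.
DoU = (2C + 2 + N − H − X) / 2 = (2·7 + 2 + 2 − 18 − 0) / 2 = 0.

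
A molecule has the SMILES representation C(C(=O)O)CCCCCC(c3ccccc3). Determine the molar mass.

Atom tally by fragment:
  HOOCCH2 → C:2 H:3 O:2
  CH2 → C:1 H:2
  CH2 → C:1 H:2
  CH2 → C:1 H:2
  CH2 → C:1 H:2
  CH2 → C:1 H:2
  CH2C6H5 → C:7 H:7
Element totals:
  C: 14
  H: 20
  O: 2
Molecular formula: C14H20O2.
  M = 14(12.011) + 20(1.008) + 2(15.999)
    = 168.154 + 20.160 + 31.998 = 220.312

220.31 g/mol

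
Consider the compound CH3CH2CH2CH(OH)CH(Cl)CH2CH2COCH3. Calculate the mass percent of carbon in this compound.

Element totals:
  C: 9
  H: 17
  Cl: 1
  O: 2
Molecular formula: C9H17ClO2.
Molar mass = 192.683 g/mol.
Mass from C: 9 × 12.011 = 108.099 g/mol.
%C = 108.099 / 192.683 × 100 = 56.10%.

56.10%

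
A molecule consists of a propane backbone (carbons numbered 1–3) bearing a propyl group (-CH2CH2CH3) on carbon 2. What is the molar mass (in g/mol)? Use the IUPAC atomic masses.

Atom tally by fragment:
  CH3 → C:1 H:3
  CH(CH2CH2CH3) → C:4 H:8
  CH3 → C:1 H:3
Element totals:
  C: 6
  H: 14
Molecular formula: C6H14.
  M = 6(12.011) + 14(1.008)
    = 72.066 + 14.112 = 86.178

86.18 g/mol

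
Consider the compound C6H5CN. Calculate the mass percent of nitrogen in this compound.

Element totals:
  C: 7
  H: 5
  N: 1
Molecular formula: C7H5N.
Molar mass = 103.124 g/mol.
Mass from N: 1 × 14.007 = 14.007 g/mol.
%N = 14.007 / 103.124 × 100 = 13.58%.

13.58%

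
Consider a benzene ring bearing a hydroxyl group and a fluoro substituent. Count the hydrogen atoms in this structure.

Atom tally by fragment:
  benzene ring core → C:6 H:6
  (− 2 ring H displaced by substituents)
  + OH → O:1 H:1
  + F → F:1
Element totals:
  C: 6
  H: 5
  F: 1
  O: 1

5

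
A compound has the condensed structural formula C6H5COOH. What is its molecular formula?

Atom tally by fragment:
  benzene ring core → C:6 H:6
  (− 1 ring H displaced by substituents)
  + COOH → C:1 H:1 O:2
Element totals:
  C: 7
  H: 6
  O: 2

C7H6O2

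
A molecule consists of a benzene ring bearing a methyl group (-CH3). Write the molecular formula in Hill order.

C7H8

Atom tally by fragment:
  benzene ring core → C:6 H:6
  (− 1 ring H displaced by substituents)
  + CH3 → C:1 H:3
Element totals:
  C: 7
  H: 8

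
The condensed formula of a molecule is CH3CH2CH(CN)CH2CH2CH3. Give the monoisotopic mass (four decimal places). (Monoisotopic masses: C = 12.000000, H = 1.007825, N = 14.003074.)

Element totals:
  C: 7
  H: 13
  N: 1
Molecular formula: C7H13N.
  M = 7(12.0) + 13(1.007825) + 14.003074
    = 84.000000 + 13.101725 + 14.003074 = 111.104799

111.1048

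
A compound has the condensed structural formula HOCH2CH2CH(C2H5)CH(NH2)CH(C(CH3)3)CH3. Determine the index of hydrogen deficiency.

Element totals:
  C: 12
  H: 27
  N: 1
  O: 1
Molecular formula: C12H27NO.
DoU = (2C + 2 + N − H − X) / 2 = (2·12 + 2 + 1 − 27 − 0) / 2 = 0.

0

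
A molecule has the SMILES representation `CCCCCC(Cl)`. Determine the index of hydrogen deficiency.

Atom tally by fragment:
  CH3 → C:1 H:3
  CH2 → C:1 H:2
  CH2 → C:1 H:2
  CH2 → C:1 H:2
  CH2 → C:1 H:2
  CH2Cl → C:1 H:2 Cl:1
Element totals:
  C: 6
  H: 13
  Cl: 1
Molecular formula: C6H13Cl.
DoU = (2C + 2 + N − H − X) / 2 = (2·6 + 2 + 0 − 13 − 1) / 2 = 0.

0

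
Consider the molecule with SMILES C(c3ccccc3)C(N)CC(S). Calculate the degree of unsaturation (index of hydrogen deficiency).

4

Atom tally by fragment:
  C6H5CH2 → C:7 H:7
  CH(NH2) → C:1 H:3 N:1
  CH2 → C:1 H:2
  CH2SH → C:1 H:3 S:1
Element totals:
  C: 10
  H: 15
  N: 1
  S: 1
Molecular formula: C10H15NS.
DoU = (2C + 2 + N − H − X) / 2 = (2·10 + 2 + 1 − 15 − 0) / 2 = 4.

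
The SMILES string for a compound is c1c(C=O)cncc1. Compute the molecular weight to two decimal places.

107.11 g/mol

Atom tally by fragment:
  pyridine ring core → C:5 H:5 N:1
  (− 1 ring H displaced by substituents)
  + CHO → C:1 H:1 O:1
Element totals:
  C: 6
  H: 5
  N: 1
  O: 1
Molecular formula: C6H5NO.
  M = 6(12.011) + 5(1.008) + 14.007 + 15.999
    = 72.066 + 5.040 + 14.007 + 15.999 = 107.112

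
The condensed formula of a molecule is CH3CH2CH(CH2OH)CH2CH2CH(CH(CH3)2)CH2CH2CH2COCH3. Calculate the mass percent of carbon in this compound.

Element totals:
  C: 15
  H: 30
  O: 2
Molecular formula: C15H30O2.
Molar mass = 242.403 g/mol.
Mass from C: 15 × 12.011 = 180.165 g/mol.
%C = 180.165 / 242.403 × 100 = 74.32%.

74.32%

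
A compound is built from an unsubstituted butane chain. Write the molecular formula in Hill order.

Atom tally by fragment:
  CH3 → C:1 H:3
  CH2 → C:1 H:2
  CH2 → C:1 H:2
  CH3 → C:1 H:3
Element totals:
  C: 4
  H: 10

C4H10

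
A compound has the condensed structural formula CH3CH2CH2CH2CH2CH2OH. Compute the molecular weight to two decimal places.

Element totals:
  C: 6
  H: 14
  O: 1
Molecular formula: C6H14O.
  M = 6(12.011) + 14(1.008) + 15.999
    = 72.066 + 14.112 + 15.999 = 102.177

102.18 g/mol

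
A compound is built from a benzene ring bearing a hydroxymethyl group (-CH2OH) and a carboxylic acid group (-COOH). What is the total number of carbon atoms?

Atom tally by fragment:
  benzene ring core → C:6 H:6
  (− 2 ring H displaced by substituents)
  + CH2OH → C:1 H:3 O:1
  + COOH → C:1 H:1 O:2
Element totals:
  C: 8
  H: 8
  O: 3

8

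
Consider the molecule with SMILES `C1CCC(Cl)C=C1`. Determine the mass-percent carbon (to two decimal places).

61.81%

Atom tally by fragment:
  cyclohexene ring core → C:6 H:10
  (− 1 ring H displaced by substituents)
  + Cl → Cl:1
Element totals:
  C: 6
  H: 9
  Cl: 1
Molecular formula: C6H9Cl.
Molar mass = 116.588 g/mol.
Mass from C: 6 × 12.011 = 72.066 g/mol.
%C = 72.066 / 116.588 × 100 = 61.81%.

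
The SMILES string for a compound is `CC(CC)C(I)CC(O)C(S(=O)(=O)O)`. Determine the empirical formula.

Atom tally by fragment:
  CH3 → C:1 H:3
  CH(C2H5) → C:3 H:6
  CH(I) → C:1 H:1 I:1
  CH2 → C:1 H:2
  CH(OH) → C:1 H:2 O:1
  CH2SO3H → C:1 H:3 S:1 O:3
Element totals:
  C: 8
  H: 17
  I: 1
  O: 4
  S: 1
Molecular formula: C8H17IO4S.
gcd of subscripts (8, 17, 1, 4, 1) = 1, so the empirical formula equals the molecular formula.

C8H17IO4S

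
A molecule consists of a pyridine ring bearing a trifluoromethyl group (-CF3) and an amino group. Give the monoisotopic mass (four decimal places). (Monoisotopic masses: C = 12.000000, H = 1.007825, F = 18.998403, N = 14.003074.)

Atom tally by fragment:
  pyridine ring core → C:5 H:5 N:1
  (− 2 ring H displaced by substituents)
  + CF3 → C:1 F:3
  + NH2 → N:1 H:2
Element totals:
  C: 6
  H: 5
  F: 3
  N: 2
Molecular formula: C6H5F3N2.
  M = 6(12.0) + 5(1.007825) + 3(18.998403) + 2(14.003074)
    = 72.000000 + 5.039125 + 56.995209 + 28.006148 = 162.040482

162.0405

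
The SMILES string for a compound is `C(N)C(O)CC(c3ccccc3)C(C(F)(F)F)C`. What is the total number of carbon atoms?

Atom tally by fragment:
  H2NCH2 → C:1 H:4 N:1
  CH(OH) → C:1 H:2 O:1
  CH2 → C:1 H:2
  CH(C6H5) → C:7 H:6
  CH(CF3) → C:2 H:1 F:3
  CH3 → C:1 H:3
Element totals:
  C: 13
  H: 18
  F: 3
  N: 1
  O: 1

13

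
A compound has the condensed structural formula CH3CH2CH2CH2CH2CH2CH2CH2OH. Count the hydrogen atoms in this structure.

18

Element totals:
  C: 8
  H: 18
  O: 1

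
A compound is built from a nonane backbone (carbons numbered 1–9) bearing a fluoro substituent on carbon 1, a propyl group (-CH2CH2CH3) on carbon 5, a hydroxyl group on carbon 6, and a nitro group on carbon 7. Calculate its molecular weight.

249.33 g/mol

Atom tally by fragment:
  FCH2 → C:1 H:2 F:1
  CH2 → C:1 H:2
  CH2 → C:1 H:2
  CH2 → C:1 H:2
  CH(CH2CH2CH3) → C:4 H:8
  CH(OH) → C:1 H:2 O:1
  CH(NO2) → C:1 H:1 N:1 O:2
  CH2 → C:1 H:2
  CH3 → C:1 H:3
Element totals:
  C: 12
  H: 24
  F: 1
  N: 1
  O: 3
Molecular formula: C12H24FNO3.
  M = 12(12.011) + 24(1.008) + 18.998 + 14.007 + 3(15.999)
    = 144.132 + 24.192 + 18.998 + 14.007 + 47.997 = 249.326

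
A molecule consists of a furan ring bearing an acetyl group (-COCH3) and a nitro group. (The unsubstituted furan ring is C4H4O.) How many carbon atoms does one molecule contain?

6

Atom tally by fragment:
  furan ring core → C:4 H:4 O:1
  (− 2 ring H displaced by substituents)
  + COCH3 → C:2 H:3 O:1
  + NO2 → N:1 O:2
Element totals:
  C: 6
  H: 5
  N: 1
  O: 4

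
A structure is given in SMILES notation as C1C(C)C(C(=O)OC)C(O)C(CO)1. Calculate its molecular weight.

188.22 g/mol

Atom tally by fragment:
  cyclopentane ring core → C:5 H:10
  (− 4 ring H displaced by substituents)
  + CH3 → C:1 H:3
  + COOCH3 → C:2 H:3 O:2
  + OH → O:1 H:1
  + CH2OH → C:1 H:3 O:1
Element totals:
  C: 9
  H: 16
  O: 4
Molecular formula: C9H16O4.
  M = 9(12.011) + 16(1.008) + 4(15.999)
    = 108.099 + 16.128 + 63.996 = 188.223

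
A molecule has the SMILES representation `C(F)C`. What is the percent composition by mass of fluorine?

39.53%

Atom tally by fragment:
  FCH2 → C:1 H:2 F:1
  CH3 → C:1 H:3
Element totals:
  C: 2
  H: 5
  F: 1
Molecular formula: C2H5F.
Molar mass = 48.060 g/mol.
Mass from F: 1 × 18.998 = 18.998 g/mol.
%F = 18.998 / 48.060 × 100 = 39.53%.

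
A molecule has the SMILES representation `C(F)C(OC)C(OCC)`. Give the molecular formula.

Atom tally by fragment:
  FCH2 → C:1 H:2 F:1
  CH(OCH3) → C:2 H:4 O:1
  CH2OC2H5 → C:3 H:7 O:1
Element totals:
  C: 6
  H: 13
  F: 1
  O: 2

C6H13FO2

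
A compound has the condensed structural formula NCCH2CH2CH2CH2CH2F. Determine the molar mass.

115.15 g/mol

Atom tally by fragment:
  NCCH2 → C:2 H:2 N:1
  CH2 → C:1 H:2
  CH2 → C:1 H:2
  CH2 → C:1 H:2
  CH2F → C:1 H:2 F:1
Element totals:
  C: 6
  H: 10
  F: 1
  N: 1
Molecular formula: C6H10FN.
  M = 6(12.011) + 10(1.008) + 18.998 + 14.007
    = 72.066 + 10.080 + 18.998 + 14.007 = 115.151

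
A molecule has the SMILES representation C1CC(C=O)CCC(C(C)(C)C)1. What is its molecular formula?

C11H20O

Atom tally by fragment:
  cyclohexane ring core → C:6 H:12
  (− 2 ring H displaced by substituents)
  + CHO → C:1 H:1 O:1
  + C(CH3)3 → C:4 H:9
Element totals:
  C: 11
  H: 20
  O: 1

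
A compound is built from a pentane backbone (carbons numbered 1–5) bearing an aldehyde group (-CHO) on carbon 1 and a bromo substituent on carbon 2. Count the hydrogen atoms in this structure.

11

Atom tally by fragment:
  OHCCH2 → C:2 H:3 O:1
  CH(Br) → C:1 H:1 Br:1
  CH2 → C:1 H:2
  CH2 → C:1 H:2
  CH3 → C:1 H:3
Element totals:
  C: 6
  H: 11
  Br: 1
  O: 1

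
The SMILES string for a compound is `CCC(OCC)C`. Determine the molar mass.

102.18 g/mol

Atom tally by fragment:
  CH3 → C:1 H:3
  CH2 → C:1 H:2
  CH(OC2H5) → C:3 H:6 O:1
  CH3 → C:1 H:3
Element totals:
  C: 6
  H: 14
  O: 1
Molecular formula: C6H14O.
  M = 6(12.011) + 14(1.008) + 15.999
    = 72.066 + 14.112 + 15.999 = 102.177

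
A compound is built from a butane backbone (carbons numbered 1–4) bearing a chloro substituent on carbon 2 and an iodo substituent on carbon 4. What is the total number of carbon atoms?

Atom tally by fragment:
  CH3 → C:1 H:3
  CH(Cl) → C:1 H:1 Cl:1
  CH2 → C:1 H:2
  CH2I → C:1 H:2 I:1
Element totals:
  C: 4
  H: 8
  Cl: 1
  I: 1

4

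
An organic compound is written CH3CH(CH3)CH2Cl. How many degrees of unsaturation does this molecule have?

Atom tally by fragment:
  CH3 → C:1 H:3
  CH(CH3) → C:2 H:4
  CH2Cl → C:1 H:2 Cl:1
Element totals:
  C: 4
  H: 9
  Cl: 1
Molecular formula: C4H9Cl.
DoU = (2C + 2 + N − H − X) / 2 = (2·4 + 2 + 0 − 9 − 1) / 2 = 0.

0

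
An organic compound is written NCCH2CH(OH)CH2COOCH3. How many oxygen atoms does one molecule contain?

3

Atom tally by fragment:
  NCCH2 → C:2 H:2 N:1
  CH(OH) → C:1 H:2 O:1
  CH2COOCH3 → C:3 H:5 O:2
Element totals:
  C: 6
  H: 9
  N: 1
  O: 3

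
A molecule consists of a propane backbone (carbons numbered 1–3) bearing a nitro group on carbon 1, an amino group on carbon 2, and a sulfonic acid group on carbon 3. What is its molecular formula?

Atom tally by fragment:
  O2NCH2 → C:1 H:2 N:1 O:2
  CH(NH2) → C:1 H:3 N:1
  CH2SO3H → C:1 H:3 S:1 O:3
Element totals:
  C: 3
  H: 8
  N: 2
  O: 5
  S: 1

C3H8N2O5S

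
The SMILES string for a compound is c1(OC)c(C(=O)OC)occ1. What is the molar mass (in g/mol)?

Atom tally by fragment:
  furan ring core → C:4 H:4 O:1
  (− 2 ring H displaced by substituents)
  + OCH3 → C:1 H:3 O:1
  + COOCH3 → C:2 H:3 O:2
Element totals:
  C: 7
  H: 8
  O: 4
Molecular formula: C7H8O4.
  M = 7(12.011) + 8(1.008) + 4(15.999)
    = 84.077 + 8.064 + 63.996 = 156.137

156.14 g/mol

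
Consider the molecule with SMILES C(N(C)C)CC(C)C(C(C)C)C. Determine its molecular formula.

C11H25N

Atom tally by fragment:
  (CH3)2NCH2 → C:3 H:8 N:1
  CH2 → C:1 H:2
  CH(CH3) → C:2 H:4
  CH(CH(CH3)2) → C:4 H:8
  CH3 → C:1 H:3
Element totals:
  C: 11
  H: 25
  N: 1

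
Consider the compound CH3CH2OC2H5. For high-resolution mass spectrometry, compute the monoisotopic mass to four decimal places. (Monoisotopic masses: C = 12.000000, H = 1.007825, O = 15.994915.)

74.0732

Atom tally by fragment:
  CH3 → C:1 H:3
  CH2OC2H5 → C:3 H:7 O:1
Element totals:
  C: 4
  H: 10
  O: 1
Molecular formula: C4H10O.
  M = 4(12.0) + 10(1.007825) + 15.994915
    = 48.000000 + 10.078250 + 15.994915 = 74.073165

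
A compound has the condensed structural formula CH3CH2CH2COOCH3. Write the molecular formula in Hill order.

C5H10O2

Atom tally by fragment:
  CH3 → C:1 H:3
  CH2 → C:1 H:2
  CH2COOCH3 → C:3 H:5 O:2
Element totals:
  C: 5
  H: 10
  O: 2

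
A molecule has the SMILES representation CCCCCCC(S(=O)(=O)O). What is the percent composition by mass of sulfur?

Atom tally by fragment:
  CH3 → C:1 H:3
  CH2 → C:1 H:2
  CH2 → C:1 H:2
  CH2 → C:1 H:2
  CH2 → C:1 H:2
  CH2 → C:1 H:2
  CH2SO3H → C:1 H:3 S:1 O:3
Element totals:
  C: 7
  H: 16
  O: 3
  S: 1
Molecular formula: C7H16O3S.
Molar mass = 180.262 g/mol.
Mass from S: 1 × 32.06 = 32.060 g/mol.
%S = 32.060 / 180.262 × 100 = 17.79%.

17.79%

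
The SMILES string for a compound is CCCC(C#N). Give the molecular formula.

Atom tally by fragment:
  CH3 → C:1 H:3
  CH2 → C:1 H:2
  CH2 → C:1 H:2
  CH2CN → C:2 H:2 N:1
Element totals:
  C: 5
  H: 9
  N: 1

C5H9N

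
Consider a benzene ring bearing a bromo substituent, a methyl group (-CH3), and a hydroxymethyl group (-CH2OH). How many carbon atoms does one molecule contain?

Atom tally by fragment:
  benzene ring core → C:6 H:6
  (− 3 ring H displaced by substituents)
  + Br → Br:1
  + CH3 → C:1 H:3
  + CH2OH → C:1 H:3 O:1
Element totals:
  C: 8
  H: 9
  Br: 1
  O: 1

8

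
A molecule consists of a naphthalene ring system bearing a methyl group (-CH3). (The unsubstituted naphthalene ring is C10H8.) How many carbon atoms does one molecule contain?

Atom tally by fragment:
  naphthalene ring system core → C:10 H:8
  (− 1 ring H displaced by substituents)
  + CH3 → C:1 H:3
Element totals:
  C: 11
  H: 10

11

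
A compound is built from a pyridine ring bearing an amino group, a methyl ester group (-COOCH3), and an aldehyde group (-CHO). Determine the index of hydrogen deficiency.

Atom tally by fragment:
  pyridine ring core → C:5 H:5 N:1
  (− 3 ring H displaced by substituents)
  + NH2 → N:1 H:2
  + COOCH3 → C:2 H:3 O:2
  + CHO → C:1 H:1 O:1
Element totals:
  C: 8
  H: 8
  N: 2
  O: 3
Molecular formula: C8H8N2O3.
DoU = (2C + 2 + N − H − X) / 2 = (2·8 + 2 + 2 − 8 − 0) / 2 = 6.

6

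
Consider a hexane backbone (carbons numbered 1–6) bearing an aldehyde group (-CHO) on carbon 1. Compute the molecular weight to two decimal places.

114.19 g/mol

Atom tally by fragment:
  OHCCH2 → C:2 H:3 O:1
  CH2 → C:1 H:2
  CH2 → C:1 H:2
  CH2 → C:1 H:2
  CH2 → C:1 H:2
  CH3 → C:1 H:3
Element totals:
  C: 7
  H: 14
  O: 1
Molecular formula: C7H14O.
  M = 7(12.011) + 14(1.008) + 15.999
    = 84.077 + 14.112 + 15.999 = 114.188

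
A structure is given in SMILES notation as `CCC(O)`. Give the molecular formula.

C3H8O

Atom tally by fragment:
  CH3 → C:1 H:3
  CH2 → C:1 H:2
  CH2OH → C:1 H:3 O:1
Element totals:
  C: 3
  H: 8
  O: 1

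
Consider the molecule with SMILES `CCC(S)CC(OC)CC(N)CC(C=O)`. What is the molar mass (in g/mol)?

Atom tally by fragment:
  CH3 → C:1 H:3
  CH2 → C:1 H:2
  CH(SH) → C:1 H:2 S:1
  CH2 → C:1 H:2
  CH(OCH3) → C:2 H:4 O:1
  CH2 → C:1 H:2
  CH(NH2) → C:1 H:3 N:1
  CH2 → C:1 H:2
  CH2CHO → C:2 H:3 O:1
Element totals:
  C: 11
  H: 23
  N: 1
  O: 2
  S: 1
Molecular formula: C11H23NO2S.
  M = 11(12.011) + 23(1.008) + 14.007 + 2(15.999) + 32.06
    = 132.121 + 23.184 + 14.007 + 31.998 + 32.060 = 233.370

233.37 g/mol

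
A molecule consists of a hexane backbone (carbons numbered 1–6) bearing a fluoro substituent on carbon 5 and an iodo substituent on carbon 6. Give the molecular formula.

C6H12FI

Atom tally by fragment:
  CH3 → C:1 H:3
  CH2 → C:1 H:2
  CH2 → C:1 H:2
  CH2 → C:1 H:2
  CH(F) → C:1 H:1 F:1
  CH2I → C:1 H:2 I:1
Element totals:
  C: 6
  H: 12
  F: 1
  I: 1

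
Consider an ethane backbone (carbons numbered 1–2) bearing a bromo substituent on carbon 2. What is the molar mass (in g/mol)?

108.97 g/mol

Atom tally by fragment:
  CH3 → C:1 H:3
  CH2Br → C:1 H:2 Br:1
Element totals:
  C: 2
  H: 5
  Br: 1
Molecular formula: C2H5Br.
  M = 2(12.011) + 5(1.008) + 79.904
    = 24.022 + 5.040 + 79.904 = 108.966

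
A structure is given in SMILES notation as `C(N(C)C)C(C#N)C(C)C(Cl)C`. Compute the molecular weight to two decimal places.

188.70 g/mol

Atom tally by fragment:
  (CH3)2NCH2 → C:3 H:8 N:1
  CH(CN) → C:2 H:1 N:1
  CH(CH3) → C:2 H:4
  CH(Cl) → C:1 H:1 Cl:1
  CH3 → C:1 H:3
Element totals:
  C: 9
  H: 17
  Cl: 1
  N: 2
Molecular formula: C9H17ClN2.
  M = 9(12.011) + 17(1.008) + 35.45 + 2(14.007)
    = 108.099 + 17.136 + 35.450 + 28.014 = 188.699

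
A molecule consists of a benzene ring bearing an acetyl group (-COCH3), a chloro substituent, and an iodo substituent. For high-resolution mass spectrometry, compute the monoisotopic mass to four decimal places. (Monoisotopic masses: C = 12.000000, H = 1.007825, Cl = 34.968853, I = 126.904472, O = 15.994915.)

Atom tally by fragment:
  benzene ring core → C:6 H:6
  (− 3 ring H displaced by substituents)
  + COCH3 → C:2 H:3 O:1
  + Cl → Cl:1
  + I → I:1
Element totals:
  C: 8
  H: 6
  Cl: 1
  I: 1
  O: 1
Molecular formula: C8H6ClIO.
  M = 8(12.0) + 6(1.007825) + 34.968853 + 126.904472 + 15.994915
    = 96.000000 + 6.046950 + 34.968853 + 126.904472 + 15.994915 = 279.915190

279.9152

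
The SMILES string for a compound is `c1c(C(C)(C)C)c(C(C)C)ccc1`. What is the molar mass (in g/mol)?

Atom tally by fragment:
  benzene ring core → C:6 H:6
  (− 2 ring H displaced by substituents)
  + C(CH3)3 → C:4 H:9
  + CH(CH3)2 → C:3 H:7
Element totals:
  C: 13
  H: 20
Molecular formula: C13H20.
  M = 13(12.011) + 20(1.008)
    = 156.143 + 20.160 = 176.303

176.30 g/mol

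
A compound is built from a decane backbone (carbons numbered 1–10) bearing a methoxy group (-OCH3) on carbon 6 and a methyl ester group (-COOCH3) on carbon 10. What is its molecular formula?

Atom tally by fragment:
  CH3 → C:1 H:3
  CH2 → C:1 H:2
  CH2 → C:1 H:2
  CH2 → C:1 H:2
  CH2 → C:1 H:2
  CH(OCH3) → C:2 H:4 O:1
  CH2 → C:1 H:2
  CH2 → C:1 H:2
  CH2 → C:1 H:2
  CH2COOCH3 → C:3 H:5 O:2
Element totals:
  C: 13
  H: 26
  O: 3

C13H26O3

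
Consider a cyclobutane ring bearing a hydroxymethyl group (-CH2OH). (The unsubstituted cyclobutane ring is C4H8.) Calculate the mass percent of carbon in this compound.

Atom tally by fragment:
  cyclobutane ring core → C:4 H:8
  (− 1 ring H displaced by substituents)
  + CH2OH → C:1 H:3 O:1
Element totals:
  C: 5
  H: 10
  O: 1
Molecular formula: C5H10O.
Molar mass = 86.134 g/mol.
Mass from C: 5 × 12.011 = 60.055 g/mol.
%C = 60.055 / 86.134 × 100 = 69.72%.

69.72%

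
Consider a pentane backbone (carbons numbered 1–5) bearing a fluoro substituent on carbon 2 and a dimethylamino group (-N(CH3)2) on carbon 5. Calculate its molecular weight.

133.21 g/mol

Atom tally by fragment:
  CH3 → C:1 H:3
  CH(F) → C:1 H:1 F:1
  CH2 → C:1 H:2
  CH2 → C:1 H:2
  CH2N(CH3)2 → C:3 H:8 N:1
Element totals:
  C: 7
  H: 16
  F: 1
  N: 1
Molecular formula: C7H16FN.
  M = 7(12.011) + 16(1.008) + 18.998 + 14.007
    = 84.077 + 16.128 + 18.998 + 14.007 = 133.210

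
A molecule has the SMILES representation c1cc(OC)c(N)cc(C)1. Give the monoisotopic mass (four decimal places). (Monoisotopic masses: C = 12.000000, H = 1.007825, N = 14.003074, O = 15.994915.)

137.0841

Atom tally by fragment:
  benzene ring core → C:6 H:6
  (− 3 ring H displaced by substituents)
  + OCH3 → C:1 H:3 O:1
  + NH2 → N:1 H:2
  + CH3 → C:1 H:3
Element totals:
  C: 8
  H: 11
  N: 1
  O: 1
Molecular formula: C8H11NO.
  M = 8(12.0) + 11(1.007825) + 14.003074 + 15.994915
    = 96.000000 + 11.086075 + 14.003074 + 15.994915 = 137.084064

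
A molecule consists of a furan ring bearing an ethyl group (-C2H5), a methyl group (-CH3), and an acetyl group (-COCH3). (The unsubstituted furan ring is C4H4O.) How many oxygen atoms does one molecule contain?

Atom tally by fragment:
  furan ring core → C:4 H:4 O:1
  (− 3 ring H displaced by substituents)
  + C2H5 → C:2 H:5
  + CH3 → C:1 H:3
  + COCH3 → C:2 H:3 O:1
Element totals:
  C: 9
  H: 12
  O: 2

2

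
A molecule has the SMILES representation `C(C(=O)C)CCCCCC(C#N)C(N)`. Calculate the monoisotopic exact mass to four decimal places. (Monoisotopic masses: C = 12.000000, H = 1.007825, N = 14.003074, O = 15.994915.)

196.1576

Atom tally by fragment:
  CH3COCH2 → C:3 H:5 O:1
  CH2 → C:1 H:2
  CH2 → C:1 H:2
  CH2 → C:1 H:2
  CH2 → C:1 H:2
  CH2 → C:1 H:2
  CH(CN) → C:2 H:1 N:1
  CH2NH2 → C:1 H:4 N:1
Element totals:
  C: 11
  H: 20
  N: 2
  O: 1
Molecular formula: C11H20N2O.
  M = 11(12.0) + 20(1.007825) + 2(14.003074) + 15.994915
    = 132.000000 + 20.156500 + 28.006148 + 15.994915 = 196.157563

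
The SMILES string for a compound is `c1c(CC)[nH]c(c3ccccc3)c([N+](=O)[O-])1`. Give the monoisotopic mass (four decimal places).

216.0899

Atom tally by fragment:
  pyrrole ring core → C:4 H:5 N:1
  (− 3 ring H displaced by substituents)
  + C2H5 → C:2 H:5
  + C6H5 → C:6 H:5
  + NO2 → N:1 O:2
Element totals:
  C: 12
  H: 12
  N: 2
  O: 2
Molecular formula: C12H12N2O2.
  M = 12(12.0) + 12(1.007825) + 2(14.003074) + 2(15.994915)
    = 144.000000 + 12.093900 + 28.006148 + 31.989830 = 216.089878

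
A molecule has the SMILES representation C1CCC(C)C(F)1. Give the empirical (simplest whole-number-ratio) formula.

Atom tally by fragment:
  cyclopentane ring core → C:5 H:10
  (− 2 ring H displaced by substituents)
  + CH3 → C:1 H:3
  + F → F:1
Element totals:
  C: 6
  H: 11
  F: 1
Molecular formula: C6H11F.
gcd of subscripts (6, 1, 11) = 1, so the empirical formula equals the molecular formula.

C6H11F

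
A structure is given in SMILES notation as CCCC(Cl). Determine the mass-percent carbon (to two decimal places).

51.90%

Atom tally by fragment:
  CH3 → C:1 H:3
  CH2 → C:1 H:2
  CH2 → C:1 H:2
  CH2Cl → C:1 H:2 Cl:1
Element totals:
  C: 4
  H: 9
  Cl: 1
Molecular formula: C4H9Cl.
Molar mass = 92.566 g/mol.
Mass from C: 4 × 12.011 = 48.044 g/mol.
%C = 48.044 / 92.566 × 100 = 51.90%.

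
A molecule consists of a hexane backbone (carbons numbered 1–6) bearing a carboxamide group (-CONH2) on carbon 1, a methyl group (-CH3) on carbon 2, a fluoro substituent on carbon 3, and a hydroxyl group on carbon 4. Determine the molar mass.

177.22 g/mol

Atom tally by fragment:
  H2NOCCH2 → C:2 H:4 O:1 N:1
  CH(CH3) → C:2 H:4
  CH(F) → C:1 H:1 F:1
  CH(OH) → C:1 H:2 O:1
  CH2 → C:1 H:2
  CH3 → C:1 H:3
Element totals:
  C: 8
  H: 16
  F: 1
  N: 1
  O: 2
Molecular formula: C8H16FNO2.
  M = 8(12.011) + 16(1.008) + 18.998 + 14.007 + 2(15.999)
    = 96.088 + 16.128 + 18.998 + 14.007 + 31.998 = 177.219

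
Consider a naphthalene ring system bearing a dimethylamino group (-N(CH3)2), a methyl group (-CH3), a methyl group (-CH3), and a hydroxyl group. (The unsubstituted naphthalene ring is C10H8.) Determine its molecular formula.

C14H17NO

Atom tally by fragment:
  naphthalene ring system core → C:10 H:8
  (− 4 ring H displaced by substituents)
  + N(CH3)2 → N:1 C:2 H:6
  + CH3 → C:1 H:3
  + CH3 → C:1 H:3
  + OH → O:1 H:1
Element totals:
  C: 14
  H: 17
  N: 1
  O: 1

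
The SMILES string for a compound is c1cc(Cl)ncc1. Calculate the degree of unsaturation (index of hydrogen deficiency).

Atom tally by fragment:
  pyridine ring core → C:5 H:5 N:1
  (− 1 ring H displaced by substituents)
  + Cl → Cl:1
Element totals:
  C: 5
  H: 4
  Cl: 1
  N: 1
Molecular formula: C5H4ClN.
DoU = (2C + 2 + N − H − X) / 2 = (2·5 + 2 + 1 − 4 − 1) / 2 = 4.

4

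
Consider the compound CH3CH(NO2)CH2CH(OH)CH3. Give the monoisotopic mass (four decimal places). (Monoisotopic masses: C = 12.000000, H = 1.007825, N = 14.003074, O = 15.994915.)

Atom tally by fragment:
  CH3 → C:1 H:3
  CH(NO2) → C:1 H:1 N:1 O:2
  CH2 → C:1 H:2
  CH(OH) → C:1 H:2 O:1
  CH3 → C:1 H:3
Element totals:
  C: 5
  H: 11
  N: 1
  O: 3
Molecular formula: C5H11NO3.
  M = 5(12.0) + 11(1.007825) + 14.003074 + 3(15.994915)
    = 60.000000 + 11.086075 + 14.003074 + 47.984745 = 133.073894

133.0739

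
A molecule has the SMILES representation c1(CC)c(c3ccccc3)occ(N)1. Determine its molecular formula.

Atom tally by fragment:
  furan ring core → C:4 H:4 O:1
  (− 3 ring H displaced by substituents)
  + C2H5 → C:2 H:5
  + C6H5 → C:6 H:5
  + NH2 → N:1 H:2
Element totals:
  C: 12
  H: 13
  N: 1
  O: 1

C12H13NO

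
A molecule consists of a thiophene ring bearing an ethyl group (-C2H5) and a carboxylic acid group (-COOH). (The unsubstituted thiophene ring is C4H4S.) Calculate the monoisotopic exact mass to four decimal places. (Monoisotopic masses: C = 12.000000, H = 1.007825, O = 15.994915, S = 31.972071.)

Atom tally by fragment:
  thiophene ring core → C:4 H:4 S:1
  (− 2 ring H displaced by substituents)
  + C2H5 → C:2 H:5
  + COOH → C:1 H:1 O:2
Element totals:
  C: 7
  H: 8
  O: 2
  S: 1
Molecular formula: C7H8O2S.
  M = 7(12.0) + 8(1.007825) + 2(15.994915) + 31.972071
    = 84.000000 + 8.062600 + 31.989830 + 31.972071 = 156.024501

156.0245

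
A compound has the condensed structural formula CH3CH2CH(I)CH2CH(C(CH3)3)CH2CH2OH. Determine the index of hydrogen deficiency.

Atom tally by fragment:
  CH3 → C:1 H:3
  CH2 → C:1 H:2
  CH(I) → C:1 H:1 I:1
  CH2 → C:1 H:2
  CH(C(CH3)3) → C:5 H:10
  CH2 → C:1 H:2
  CH2OH → C:1 H:3 O:1
Element totals:
  C: 11
  H: 23
  I: 1
  O: 1
Molecular formula: C11H23IO.
DoU = (2C + 2 + N − H − X) / 2 = (2·11 + 2 + 0 − 23 − 1) / 2 = 0.

0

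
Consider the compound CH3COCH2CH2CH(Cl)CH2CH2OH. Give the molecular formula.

Atom tally by fragment:
  CH3COCH2 → C:3 H:5 O:1
  CH2 → C:1 H:2
  CH(Cl) → C:1 H:1 Cl:1
  CH2CH2OH → C:2 H:5 O:1
Element totals:
  C: 7
  H: 13
  Cl: 1
  O: 2

C7H13ClO2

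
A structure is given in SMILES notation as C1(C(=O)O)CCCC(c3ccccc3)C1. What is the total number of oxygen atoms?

2

Atom tally by fragment:
  cyclohexane ring core → C:6 H:12
  (− 2 ring H displaced by substituents)
  + COOH → C:1 H:1 O:2
  + C6H5 → C:6 H:5
Element totals:
  C: 13
  H: 16
  O: 2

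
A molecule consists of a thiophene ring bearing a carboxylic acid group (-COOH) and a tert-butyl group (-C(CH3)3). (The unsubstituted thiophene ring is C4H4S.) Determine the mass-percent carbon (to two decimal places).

Atom tally by fragment:
  thiophene ring core → C:4 H:4 S:1
  (− 2 ring H displaced by substituents)
  + COOH → C:1 H:1 O:2
  + C(CH3)3 → C:4 H:9
Element totals:
  C: 9
  H: 12
  O: 2
  S: 1
Molecular formula: C9H12O2S.
Molar mass = 184.253 g/mol.
Mass from C: 9 × 12.011 = 108.099 g/mol.
%C = 108.099 / 184.253 × 100 = 58.67%.

58.67%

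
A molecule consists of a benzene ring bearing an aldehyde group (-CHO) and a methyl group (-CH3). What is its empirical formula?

Atom tally by fragment:
  benzene ring core → C:6 H:6
  (− 2 ring H displaced by substituents)
  + CHO → C:1 H:1 O:1
  + CH3 → C:1 H:3
Element totals:
  C: 8
  H: 8
  O: 1
Molecular formula: C8H8O.
gcd of subscripts (8, 8, 1) = 1, so the empirical formula equals the molecular formula.

C8H8O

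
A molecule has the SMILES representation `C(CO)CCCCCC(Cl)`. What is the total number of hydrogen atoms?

17

Atom tally by fragment:
  HOCH2CH2 → C:2 H:5 O:1
  CH2 → C:1 H:2
  CH2 → C:1 H:2
  CH2 → C:1 H:2
  CH2 → C:1 H:2
  CH2 → C:1 H:2
  CH2Cl → C:1 H:2 Cl:1
Element totals:
  C: 8
  H: 17
  Cl: 1
  O: 1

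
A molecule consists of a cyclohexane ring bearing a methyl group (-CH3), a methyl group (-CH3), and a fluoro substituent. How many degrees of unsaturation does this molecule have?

Atom tally by fragment:
  cyclohexane ring core → C:6 H:12
  (− 3 ring H displaced by substituents)
  + CH3 → C:1 H:3
  + CH3 → C:1 H:3
  + F → F:1
Element totals:
  C: 8
  H: 15
  F: 1
Molecular formula: C8H15F.
DoU = (2C + 2 + N − H − X) / 2 = (2·8 + 2 + 0 − 15 − 1) / 2 = 1.

1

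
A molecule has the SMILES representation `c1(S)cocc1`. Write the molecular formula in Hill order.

C4H4OS

Atom tally by fragment:
  furan ring core → C:4 H:4 O:1
  (− 1 ring H displaced by substituents)
  + SH → S:1 H:1
Element totals:
  C: 4
  H: 4
  O: 1
  S: 1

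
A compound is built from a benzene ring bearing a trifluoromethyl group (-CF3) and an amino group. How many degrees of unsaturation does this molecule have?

Atom tally by fragment:
  benzene ring core → C:6 H:6
  (− 2 ring H displaced by substituents)
  + CF3 → C:1 F:3
  + NH2 → N:1 H:2
Element totals:
  C: 7
  H: 6
  F: 3
  N: 1
Molecular formula: C7H6F3N.
DoU = (2C + 2 + N − H − X) / 2 = (2·7 + 2 + 1 − 6 − 3) / 2 = 4.

4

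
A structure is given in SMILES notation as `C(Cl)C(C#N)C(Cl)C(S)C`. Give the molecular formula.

Atom tally by fragment:
  ClCH2 → C:1 H:2 Cl:1
  CH(CN) → C:2 H:1 N:1
  CH(Cl) → C:1 H:1 Cl:1
  CH(SH) → C:1 H:2 S:1
  CH3 → C:1 H:3
Element totals:
  C: 6
  H: 9
  Cl: 2
  N: 1
  S: 1

C6H9Cl2NS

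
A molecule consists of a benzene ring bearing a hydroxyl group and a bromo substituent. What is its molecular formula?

Atom tally by fragment:
  benzene ring core → C:6 H:6
  (− 2 ring H displaced by substituents)
  + OH → O:1 H:1
  + Br → Br:1
Element totals:
  C: 6
  H: 5
  Br: 1
  O: 1

C6H5BrO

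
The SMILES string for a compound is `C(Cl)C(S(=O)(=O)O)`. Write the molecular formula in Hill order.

C2H5ClO3S

Atom tally by fragment:
  ClCH2 → C:1 H:2 Cl:1
  CH2SO3H → C:1 H:3 S:1 O:3
Element totals:
  C: 2
  H: 5
  Cl: 1
  O: 3
  S: 1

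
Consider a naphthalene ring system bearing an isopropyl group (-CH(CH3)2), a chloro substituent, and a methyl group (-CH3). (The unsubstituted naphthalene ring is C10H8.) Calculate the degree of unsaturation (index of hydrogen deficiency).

Atom tally by fragment:
  naphthalene ring system core → C:10 H:8
  (− 3 ring H displaced by substituents)
  + CH(CH3)2 → C:3 H:7
  + Cl → Cl:1
  + CH3 → C:1 H:3
Element totals:
  C: 14
  H: 15
  Cl: 1
Molecular formula: C14H15Cl.
DoU = (2C + 2 + N − H − X) / 2 = (2·14 + 2 + 0 − 15 − 1) / 2 = 7.

7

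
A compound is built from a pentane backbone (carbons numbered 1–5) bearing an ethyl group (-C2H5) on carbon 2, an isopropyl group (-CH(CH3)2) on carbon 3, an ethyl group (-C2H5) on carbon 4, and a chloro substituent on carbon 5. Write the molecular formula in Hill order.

C12H25Cl

Atom tally by fragment:
  CH3 → C:1 H:3
  CH(C2H5) → C:3 H:6
  CH(CH(CH3)2) → C:4 H:8
  CH(C2H5) → C:3 H:6
  CH2Cl → C:1 H:2 Cl:1
Element totals:
  C: 12
  H: 25
  Cl: 1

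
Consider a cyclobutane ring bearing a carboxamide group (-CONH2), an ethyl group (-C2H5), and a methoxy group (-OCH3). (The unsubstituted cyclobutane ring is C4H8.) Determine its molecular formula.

Atom tally by fragment:
  cyclobutane ring core → C:4 H:8
  (− 3 ring H displaced by substituents)
  + CONH2 → C:1 H:2 O:1 N:1
  + C2H5 → C:2 H:5
  + OCH3 → C:1 H:3 O:1
Element totals:
  C: 8
  H: 15
  N: 1
  O: 2

C8H15NO2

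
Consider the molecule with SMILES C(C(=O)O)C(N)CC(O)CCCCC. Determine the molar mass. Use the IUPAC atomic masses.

Atom tally by fragment:
  HOOCCH2 → C:2 H:3 O:2
  CH(NH2) → C:1 H:3 N:1
  CH2 → C:1 H:2
  CH(OH) → C:1 H:2 O:1
  CH2 → C:1 H:2
  CH2 → C:1 H:2
  CH2 → C:1 H:2
  CH2 → C:1 H:2
  CH3 → C:1 H:3
Element totals:
  C: 10
  H: 21
  N: 1
  O: 3
Molecular formula: C10H21NO3.
  M = 10(12.011) + 21(1.008) + 14.007 + 3(15.999)
    = 120.110 + 21.168 + 14.007 + 47.997 = 203.282

203.28 g/mol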